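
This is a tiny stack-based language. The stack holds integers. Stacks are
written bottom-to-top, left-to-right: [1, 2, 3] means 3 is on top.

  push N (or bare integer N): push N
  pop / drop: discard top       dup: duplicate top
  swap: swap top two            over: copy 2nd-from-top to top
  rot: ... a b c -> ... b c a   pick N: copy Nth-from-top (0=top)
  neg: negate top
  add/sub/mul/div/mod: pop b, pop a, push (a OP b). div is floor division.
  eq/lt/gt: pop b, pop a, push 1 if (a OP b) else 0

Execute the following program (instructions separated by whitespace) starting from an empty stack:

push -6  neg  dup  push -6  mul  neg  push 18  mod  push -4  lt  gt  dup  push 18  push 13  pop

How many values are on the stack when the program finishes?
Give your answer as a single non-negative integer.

After 'push -6': stack = [-6] (depth 1)
After 'neg': stack = [6] (depth 1)
After 'dup': stack = [6, 6] (depth 2)
After 'push -6': stack = [6, 6, -6] (depth 3)
After 'mul': stack = [6, -36] (depth 2)
After 'neg': stack = [6, 36] (depth 2)
After 'push 18': stack = [6, 36, 18] (depth 3)
After 'mod': stack = [6, 0] (depth 2)
After 'push -4': stack = [6, 0, -4] (depth 3)
After 'lt': stack = [6, 0] (depth 2)
After 'gt': stack = [1] (depth 1)
After 'dup': stack = [1, 1] (depth 2)
After 'push 18': stack = [1, 1, 18] (depth 3)
After 'push 13': stack = [1, 1, 18, 13] (depth 4)
After 'pop': stack = [1, 1, 18] (depth 3)

Answer: 3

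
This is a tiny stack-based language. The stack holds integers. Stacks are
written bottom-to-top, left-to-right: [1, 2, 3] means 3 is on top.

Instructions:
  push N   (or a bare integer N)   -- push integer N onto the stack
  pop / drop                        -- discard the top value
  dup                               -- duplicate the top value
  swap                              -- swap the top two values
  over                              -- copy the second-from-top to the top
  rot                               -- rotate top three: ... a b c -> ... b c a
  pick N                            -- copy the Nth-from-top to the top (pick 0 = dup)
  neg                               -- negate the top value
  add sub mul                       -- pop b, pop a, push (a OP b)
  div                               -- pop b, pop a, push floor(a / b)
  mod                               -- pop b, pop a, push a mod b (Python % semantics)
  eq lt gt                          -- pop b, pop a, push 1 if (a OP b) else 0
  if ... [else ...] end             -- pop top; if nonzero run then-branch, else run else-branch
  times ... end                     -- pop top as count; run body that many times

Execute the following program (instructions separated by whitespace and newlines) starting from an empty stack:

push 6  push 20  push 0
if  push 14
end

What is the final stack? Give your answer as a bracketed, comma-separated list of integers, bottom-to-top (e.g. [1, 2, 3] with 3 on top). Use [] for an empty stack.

After 'push 6': [6]
After 'push 20': [6, 20]
After 'push 0': [6, 20, 0]
After 'if': [6, 20]

Answer: [6, 20]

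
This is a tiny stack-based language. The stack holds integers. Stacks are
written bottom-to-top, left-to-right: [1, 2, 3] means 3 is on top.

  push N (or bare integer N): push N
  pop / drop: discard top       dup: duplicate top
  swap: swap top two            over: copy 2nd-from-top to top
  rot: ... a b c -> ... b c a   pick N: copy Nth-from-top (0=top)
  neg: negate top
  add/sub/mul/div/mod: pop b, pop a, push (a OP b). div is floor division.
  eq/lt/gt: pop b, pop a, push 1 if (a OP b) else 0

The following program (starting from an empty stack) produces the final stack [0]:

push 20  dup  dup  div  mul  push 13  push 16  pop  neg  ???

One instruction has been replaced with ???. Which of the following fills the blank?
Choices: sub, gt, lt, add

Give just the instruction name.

Stack before ???: [20, -13]
Stack after ???:  [0]
Checking each choice:
  sub: produces [33]
  gt: produces [1]
  lt: MATCH
  add: produces [7]


Answer: lt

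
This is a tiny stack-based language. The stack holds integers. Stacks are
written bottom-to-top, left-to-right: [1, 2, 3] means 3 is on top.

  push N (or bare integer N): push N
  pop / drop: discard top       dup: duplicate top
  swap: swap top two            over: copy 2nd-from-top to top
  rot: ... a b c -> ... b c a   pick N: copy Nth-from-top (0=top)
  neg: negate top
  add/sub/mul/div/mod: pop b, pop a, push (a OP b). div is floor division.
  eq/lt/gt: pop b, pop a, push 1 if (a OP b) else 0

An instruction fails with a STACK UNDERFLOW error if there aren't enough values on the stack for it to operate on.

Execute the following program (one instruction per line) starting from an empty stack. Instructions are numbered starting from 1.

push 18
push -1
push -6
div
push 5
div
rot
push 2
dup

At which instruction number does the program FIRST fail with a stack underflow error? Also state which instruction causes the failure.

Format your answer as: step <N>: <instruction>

Step 1 ('push 18'): stack = [18], depth = 1
Step 2 ('push -1'): stack = [18, -1], depth = 2
Step 3 ('push -6'): stack = [18, -1, -6], depth = 3
Step 4 ('div'): stack = [18, 0], depth = 2
Step 5 ('push 5'): stack = [18, 0, 5], depth = 3
Step 6 ('div'): stack = [18, 0], depth = 2
Step 7 ('rot'): needs 3 value(s) but depth is 2 — STACK UNDERFLOW

Answer: step 7: rot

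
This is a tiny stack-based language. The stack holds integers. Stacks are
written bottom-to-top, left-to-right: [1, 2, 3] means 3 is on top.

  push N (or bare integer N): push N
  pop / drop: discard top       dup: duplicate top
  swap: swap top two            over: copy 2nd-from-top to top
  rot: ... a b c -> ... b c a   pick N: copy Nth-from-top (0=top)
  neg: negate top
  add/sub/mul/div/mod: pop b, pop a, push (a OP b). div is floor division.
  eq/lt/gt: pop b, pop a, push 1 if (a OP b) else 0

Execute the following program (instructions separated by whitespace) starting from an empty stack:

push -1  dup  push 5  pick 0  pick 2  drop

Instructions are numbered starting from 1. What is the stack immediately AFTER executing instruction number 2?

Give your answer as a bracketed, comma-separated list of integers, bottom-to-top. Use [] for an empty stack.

Step 1 ('push -1'): [-1]
Step 2 ('dup'): [-1, -1]

Answer: [-1, -1]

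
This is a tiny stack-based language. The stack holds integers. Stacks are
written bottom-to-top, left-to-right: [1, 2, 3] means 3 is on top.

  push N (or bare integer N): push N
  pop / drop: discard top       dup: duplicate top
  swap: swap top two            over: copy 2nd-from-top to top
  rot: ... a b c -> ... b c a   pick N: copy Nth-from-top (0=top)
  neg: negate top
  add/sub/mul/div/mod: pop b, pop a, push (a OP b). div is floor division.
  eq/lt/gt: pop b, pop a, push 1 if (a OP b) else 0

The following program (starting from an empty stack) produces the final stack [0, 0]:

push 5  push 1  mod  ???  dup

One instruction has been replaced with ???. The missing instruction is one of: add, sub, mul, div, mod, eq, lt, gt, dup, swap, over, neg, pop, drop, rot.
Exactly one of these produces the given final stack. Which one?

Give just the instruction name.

Answer: neg

Derivation:
Stack before ???: [0]
Stack after ???:  [0]
The instruction that transforms [0] -> [0] is: neg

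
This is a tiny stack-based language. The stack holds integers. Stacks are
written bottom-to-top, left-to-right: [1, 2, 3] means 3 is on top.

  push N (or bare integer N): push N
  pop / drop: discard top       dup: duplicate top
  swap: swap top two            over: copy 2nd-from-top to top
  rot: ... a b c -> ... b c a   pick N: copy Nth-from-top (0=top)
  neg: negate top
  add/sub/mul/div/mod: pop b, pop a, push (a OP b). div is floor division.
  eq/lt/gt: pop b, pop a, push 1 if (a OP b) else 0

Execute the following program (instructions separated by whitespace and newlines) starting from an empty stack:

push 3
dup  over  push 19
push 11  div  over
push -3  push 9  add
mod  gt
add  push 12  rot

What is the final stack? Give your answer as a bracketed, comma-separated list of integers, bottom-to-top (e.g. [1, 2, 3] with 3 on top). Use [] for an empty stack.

After 'push 3': [3]
After 'dup': [3, 3]
After 'over': [3, 3, 3]
After 'push 19': [3, 3, 3, 19]
After 'push 11': [3, 3, 3, 19, 11]
After 'div': [3, 3, 3, 1]
After 'over': [3, 3, 3, 1, 3]
After 'push -3': [3, 3, 3, 1, 3, -3]
After 'push 9': [3, 3, 3, 1, 3, -3, 9]
After 'add': [3, 3, 3, 1, 3, 6]
After 'mod': [3, 3, 3, 1, 3]
After 'gt': [3, 3, 3, 0]
After 'add': [3, 3, 3]
After 'push 12': [3, 3, 3, 12]
After 'rot': [3, 3, 12, 3]

Answer: [3, 3, 12, 3]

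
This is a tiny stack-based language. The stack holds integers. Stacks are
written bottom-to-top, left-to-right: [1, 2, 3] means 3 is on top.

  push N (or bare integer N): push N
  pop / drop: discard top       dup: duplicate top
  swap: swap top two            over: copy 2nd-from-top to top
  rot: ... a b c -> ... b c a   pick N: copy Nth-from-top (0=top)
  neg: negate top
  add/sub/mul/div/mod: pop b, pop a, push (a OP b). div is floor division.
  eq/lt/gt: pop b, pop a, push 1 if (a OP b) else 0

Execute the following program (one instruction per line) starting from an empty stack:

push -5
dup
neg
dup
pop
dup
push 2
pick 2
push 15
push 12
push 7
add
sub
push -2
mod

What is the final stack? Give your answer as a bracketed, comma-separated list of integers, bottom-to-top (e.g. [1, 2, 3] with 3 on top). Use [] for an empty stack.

After 'push -5': [-5]
After 'dup': [-5, -5]
After 'neg': [-5, 5]
After 'dup': [-5, 5, 5]
After 'pop': [-5, 5]
After 'dup': [-5, 5, 5]
After 'push 2': [-5, 5, 5, 2]
After 'pick 2': [-5, 5, 5, 2, 5]
After 'push 15': [-5, 5, 5, 2, 5, 15]
After 'push 12': [-5, 5, 5, 2, 5, 15, 12]
After 'push 7': [-5, 5, 5, 2, 5, 15, 12, 7]
After 'add': [-5, 5, 5, 2, 5, 15, 19]
After 'sub': [-5, 5, 5, 2, 5, -4]
After 'push -2': [-5, 5, 5, 2, 5, -4, -2]
After 'mod': [-5, 5, 5, 2, 5, 0]

Answer: [-5, 5, 5, 2, 5, 0]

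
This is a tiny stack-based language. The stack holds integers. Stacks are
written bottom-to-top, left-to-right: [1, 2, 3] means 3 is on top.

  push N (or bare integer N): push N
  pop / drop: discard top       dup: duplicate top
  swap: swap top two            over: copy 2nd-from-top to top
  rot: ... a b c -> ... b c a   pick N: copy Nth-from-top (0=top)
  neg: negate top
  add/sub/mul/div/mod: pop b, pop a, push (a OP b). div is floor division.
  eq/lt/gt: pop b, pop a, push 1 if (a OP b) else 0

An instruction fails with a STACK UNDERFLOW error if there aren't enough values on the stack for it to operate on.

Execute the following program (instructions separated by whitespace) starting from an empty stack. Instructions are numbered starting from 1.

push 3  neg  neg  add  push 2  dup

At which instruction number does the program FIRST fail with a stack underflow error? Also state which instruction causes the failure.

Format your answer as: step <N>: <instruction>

Step 1 ('push 3'): stack = [3], depth = 1
Step 2 ('neg'): stack = [-3], depth = 1
Step 3 ('neg'): stack = [3], depth = 1
Step 4 ('add'): needs 2 value(s) but depth is 1 — STACK UNDERFLOW

Answer: step 4: add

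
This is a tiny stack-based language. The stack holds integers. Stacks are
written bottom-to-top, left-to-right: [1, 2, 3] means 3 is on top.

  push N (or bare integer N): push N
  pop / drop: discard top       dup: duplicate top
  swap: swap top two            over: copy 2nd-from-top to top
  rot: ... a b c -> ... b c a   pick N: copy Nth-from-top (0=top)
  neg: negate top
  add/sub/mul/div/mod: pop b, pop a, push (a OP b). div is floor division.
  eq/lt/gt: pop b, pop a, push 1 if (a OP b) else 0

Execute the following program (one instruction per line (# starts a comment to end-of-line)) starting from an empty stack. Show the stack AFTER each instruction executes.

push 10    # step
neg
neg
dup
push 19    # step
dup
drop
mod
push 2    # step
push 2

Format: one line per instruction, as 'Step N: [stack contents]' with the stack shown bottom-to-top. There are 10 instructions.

Step 1: [10]
Step 2: [-10]
Step 3: [10]
Step 4: [10, 10]
Step 5: [10, 10, 19]
Step 6: [10, 10, 19, 19]
Step 7: [10, 10, 19]
Step 8: [10, 10]
Step 9: [10, 10, 2]
Step 10: [10, 10, 2, 2]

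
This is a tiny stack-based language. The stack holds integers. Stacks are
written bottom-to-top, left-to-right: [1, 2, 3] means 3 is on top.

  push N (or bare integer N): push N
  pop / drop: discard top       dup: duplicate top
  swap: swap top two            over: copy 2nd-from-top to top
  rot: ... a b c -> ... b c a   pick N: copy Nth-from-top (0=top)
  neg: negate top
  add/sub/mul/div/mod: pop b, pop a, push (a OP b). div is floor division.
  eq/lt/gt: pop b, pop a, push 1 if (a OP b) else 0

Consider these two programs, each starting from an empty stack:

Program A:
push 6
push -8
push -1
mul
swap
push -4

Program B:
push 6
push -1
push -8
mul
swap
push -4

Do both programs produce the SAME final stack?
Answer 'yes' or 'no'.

Program A trace:
  After 'push 6': [6]
  After 'push -8': [6, -8]
  After 'push -1': [6, -8, -1]
  After 'mul': [6, 8]
  After 'swap': [8, 6]
  After 'push -4': [8, 6, -4]
Program A final stack: [8, 6, -4]

Program B trace:
  After 'push 6': [6]
  After 'push -1': [6, -1]
  After 'push -8': [6, -1, -8]
  After 'mul': [6, 8]
  After 'swap': [8, 6]
  After 'push -4': [8, 6, -4]
Program B final stack: [8, 6, -4]
Same: yes

Answer: yes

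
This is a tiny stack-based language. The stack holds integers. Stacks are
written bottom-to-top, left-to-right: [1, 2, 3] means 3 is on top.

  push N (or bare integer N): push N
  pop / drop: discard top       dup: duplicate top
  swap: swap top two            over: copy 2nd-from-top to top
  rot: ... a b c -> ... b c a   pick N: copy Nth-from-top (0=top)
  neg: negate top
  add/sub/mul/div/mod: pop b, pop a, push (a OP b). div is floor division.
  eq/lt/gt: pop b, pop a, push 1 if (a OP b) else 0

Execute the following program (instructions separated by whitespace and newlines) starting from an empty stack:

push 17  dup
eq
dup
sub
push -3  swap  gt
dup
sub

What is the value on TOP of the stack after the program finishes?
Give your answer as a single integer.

After 'push 17': [17]
After 'dup': [17, 17]
After 'eq': [1]
After 'dup': [1, 1]
After 'sub': [0]
After 'push -3': [0, -3]
After 'swap': [-3, 0]
After 'gt': [0]
After 'dup': [0, 0]
After 'sub': [0]

Answer: 0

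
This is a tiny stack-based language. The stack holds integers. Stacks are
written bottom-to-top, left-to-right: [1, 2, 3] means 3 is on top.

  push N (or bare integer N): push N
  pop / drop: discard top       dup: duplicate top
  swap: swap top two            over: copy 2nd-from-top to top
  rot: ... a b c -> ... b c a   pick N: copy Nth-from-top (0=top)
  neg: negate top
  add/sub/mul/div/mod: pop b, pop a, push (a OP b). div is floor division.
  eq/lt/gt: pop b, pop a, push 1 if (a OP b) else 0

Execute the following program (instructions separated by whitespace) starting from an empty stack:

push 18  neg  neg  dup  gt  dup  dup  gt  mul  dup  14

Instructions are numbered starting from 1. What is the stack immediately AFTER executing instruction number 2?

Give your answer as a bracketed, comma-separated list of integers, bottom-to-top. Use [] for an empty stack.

Answer: [-18]

Derivation:
Step 1 ('push 18'): [18]
Step 2 ('neg'): [-18]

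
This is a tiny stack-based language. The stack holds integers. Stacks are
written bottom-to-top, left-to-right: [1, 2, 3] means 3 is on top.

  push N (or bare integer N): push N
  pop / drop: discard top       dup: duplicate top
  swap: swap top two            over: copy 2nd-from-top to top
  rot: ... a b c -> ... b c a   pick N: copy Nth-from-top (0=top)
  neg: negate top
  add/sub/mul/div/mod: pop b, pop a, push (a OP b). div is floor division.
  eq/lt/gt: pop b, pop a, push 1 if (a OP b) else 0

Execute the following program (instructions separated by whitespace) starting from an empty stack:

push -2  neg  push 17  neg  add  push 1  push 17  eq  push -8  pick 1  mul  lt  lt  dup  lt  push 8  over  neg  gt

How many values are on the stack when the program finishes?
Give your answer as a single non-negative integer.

Answer: 2

Derivation:
After 'push -2': stack = [-2] (depth 1)
After 'neg': stack = [2] (depth 1)
After 'push 17': stack = [2, 17] (depth 2)
After 'neg': stack = [2, -17] (depth 2)
After 'add': stack = [-15] (depth 1)
After 'push 1': stack = [-15, 1] (depth 2)
After 'push 17': stack = [-15, 1, 17] (depth 3)
After 'eq': stack = [-15, 0] (depth 2)
After 'push -8': stack = [-15, 0, -8] (depth 3)
After 'pick 1': stack = [-15, 0, -8, 0] (depth 4)
After 'mul': stack = [-15, 0, 0] (depth 3)
After 'lt': stack = [-15, 0] (depth 2)
After 'lt': stack = [1] (depth 1)
After 'dup': stack = [1, 1] (depth 2)
After 'lt': stack = [0] (depth 1)
After 'push 8': stack = [0, 8] (depth 2)
After 'over': stack = [0, 8, 0] (depth 3)
After 'neg': stack = [0, 8, 0] (depth 3)
After 'gt': stack = [0, 1] (depth 2)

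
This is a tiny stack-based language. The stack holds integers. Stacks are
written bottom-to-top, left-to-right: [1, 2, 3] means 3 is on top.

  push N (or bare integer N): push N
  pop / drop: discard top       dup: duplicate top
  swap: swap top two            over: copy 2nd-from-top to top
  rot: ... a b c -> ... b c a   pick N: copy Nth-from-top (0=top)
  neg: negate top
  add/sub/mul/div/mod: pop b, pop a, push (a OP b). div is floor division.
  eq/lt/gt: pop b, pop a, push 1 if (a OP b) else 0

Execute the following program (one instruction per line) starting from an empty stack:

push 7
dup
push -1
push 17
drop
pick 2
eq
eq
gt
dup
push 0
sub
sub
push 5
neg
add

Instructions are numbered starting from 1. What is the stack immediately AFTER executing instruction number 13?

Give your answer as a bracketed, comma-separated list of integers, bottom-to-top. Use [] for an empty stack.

Answer: [0]

Derivation:
Step 1 ('push 7'): [7]
Step 2 ('dup'): [7, 7]
Step 3 ('push -1'): [7, 7, -1]
Step 4 ('push 17'): [7, 7, -1, 17]
Step 5 ('drop'): [7, 7, -1]
Step 6 ('pick 2'): [7, 7, -1, 7]
Step 7 ('eq'): [7, 7, 0]
Step 8 ('eq'): [7, 0]
Step 9 ('gt'): [1]
Step 10 ('dup'): [1, 1]
Step 11 ('push 0'): [1, 1, 0]
Step 12 ('sub'): [1, 1]
Step 13 ('sub'): [0]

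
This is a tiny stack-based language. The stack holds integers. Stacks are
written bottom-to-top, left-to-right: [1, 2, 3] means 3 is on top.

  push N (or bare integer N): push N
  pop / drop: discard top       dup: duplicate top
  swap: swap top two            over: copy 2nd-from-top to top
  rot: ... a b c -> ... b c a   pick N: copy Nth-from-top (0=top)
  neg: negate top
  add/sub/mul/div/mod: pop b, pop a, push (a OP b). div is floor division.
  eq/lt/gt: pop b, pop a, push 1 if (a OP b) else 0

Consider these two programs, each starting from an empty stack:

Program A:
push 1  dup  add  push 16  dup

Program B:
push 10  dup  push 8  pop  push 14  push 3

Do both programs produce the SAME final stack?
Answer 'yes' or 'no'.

Answer: no

Derivation:
Program A trace:
  After 'push 1': [1]
  After 'dup': [1, 1]
  After 'add': [2]
  After 'push 16': [2, 16]
  After 'dup': [2, 16, 16]
Program A final stack: [2, 16, 16]

Program B trace:
  After 'push 10': [10]
  After 'dup': [10, 10]
  After 'push 8': [10, 10, 8]
  After 'pop': [10, 10]
  After 'push 14': [10, 10, 14]
  After 'push 3': [10, 10, 14, 3]
Program B final stack: [10, 10, 14, 3]
Same: no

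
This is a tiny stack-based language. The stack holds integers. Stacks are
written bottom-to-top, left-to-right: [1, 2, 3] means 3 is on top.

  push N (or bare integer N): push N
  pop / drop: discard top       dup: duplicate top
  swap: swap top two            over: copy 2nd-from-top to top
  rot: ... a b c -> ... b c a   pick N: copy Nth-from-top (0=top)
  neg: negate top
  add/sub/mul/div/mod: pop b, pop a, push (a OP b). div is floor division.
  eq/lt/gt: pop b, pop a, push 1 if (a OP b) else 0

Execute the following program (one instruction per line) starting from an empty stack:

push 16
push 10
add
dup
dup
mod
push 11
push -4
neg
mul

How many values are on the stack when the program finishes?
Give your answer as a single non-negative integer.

Answer: 3

Derivation:
After 'push 16': stack = [16] (depth 1)
After 'push 10': stack = [16, 10] (depth 2)
After 'add': stack = [26] (depth 1)
After 'dup': stack = [26, 26] (depth 2)
After 'dup': stack = [26, 26, 26] (depth 3)
After 'mod': stack = [26, 0] (depth 2)
After 'push 11': stack = [26, 0, 11] (depth 3)
After 'push -4': stack = [26, 0, 11, -4] (depth 4)
After 'neg': stack = [26, 0, 11, 4] (depth 4)
After 'mul': stack = [26, 0, 44] (depth 3)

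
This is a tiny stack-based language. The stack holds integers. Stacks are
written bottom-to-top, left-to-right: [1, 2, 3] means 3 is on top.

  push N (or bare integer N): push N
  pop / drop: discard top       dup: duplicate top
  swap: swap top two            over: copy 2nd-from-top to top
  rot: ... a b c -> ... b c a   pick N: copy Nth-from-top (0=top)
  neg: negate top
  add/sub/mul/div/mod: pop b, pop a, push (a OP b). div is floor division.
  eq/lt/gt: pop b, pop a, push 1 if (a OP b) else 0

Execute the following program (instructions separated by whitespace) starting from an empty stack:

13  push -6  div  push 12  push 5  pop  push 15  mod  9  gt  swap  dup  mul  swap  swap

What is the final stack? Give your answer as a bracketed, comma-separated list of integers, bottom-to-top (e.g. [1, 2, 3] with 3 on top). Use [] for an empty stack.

After 'push 13': [13]
After 'push -6': [13, -6]
After 'div': [-3]
After 'push 12': [-3, 12]
After 'push 5': [-3, 12, 5]
After 'pop': [-3, 12]
After 'push 15': [-3, 12, 15]
After 'mod': [-3, 12]
After 'push 9': [-3, 12, 9]
After 'gt': [-3, 1]
After 'swap': [1, -3]
After 'dup': [1, -3, -3]
After 'mul': [1, 9]
After 'swap': [9, 1]
After 'swap': [1, 9]

Answer: [1, 9]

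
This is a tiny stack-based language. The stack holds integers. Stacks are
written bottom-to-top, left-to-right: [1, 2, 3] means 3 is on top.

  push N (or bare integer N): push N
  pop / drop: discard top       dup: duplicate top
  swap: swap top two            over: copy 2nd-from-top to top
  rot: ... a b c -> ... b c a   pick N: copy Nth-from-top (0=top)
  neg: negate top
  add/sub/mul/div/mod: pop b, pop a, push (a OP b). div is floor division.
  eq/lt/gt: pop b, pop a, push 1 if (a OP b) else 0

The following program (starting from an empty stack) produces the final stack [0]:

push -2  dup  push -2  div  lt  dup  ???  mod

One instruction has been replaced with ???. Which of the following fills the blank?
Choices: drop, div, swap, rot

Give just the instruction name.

Answer: swap

Derivation:
Stack before ???: [1, 1]
Stack after ???:  [1, 1]
Checking each choice:
  drop: stack underflow (need 2, have 1)
  div: stack underflow (need 2, have 1)
  swap: MATCH
  rot: stack underflow (need 3, have 2)


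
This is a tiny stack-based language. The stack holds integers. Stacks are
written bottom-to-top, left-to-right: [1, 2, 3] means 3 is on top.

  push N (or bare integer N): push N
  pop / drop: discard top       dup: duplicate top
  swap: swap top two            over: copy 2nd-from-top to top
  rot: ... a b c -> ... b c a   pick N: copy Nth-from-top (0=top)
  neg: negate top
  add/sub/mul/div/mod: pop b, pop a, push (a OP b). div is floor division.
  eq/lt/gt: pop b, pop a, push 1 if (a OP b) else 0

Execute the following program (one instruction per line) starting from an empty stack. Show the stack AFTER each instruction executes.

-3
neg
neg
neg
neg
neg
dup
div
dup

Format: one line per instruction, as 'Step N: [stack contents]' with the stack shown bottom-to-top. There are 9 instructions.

Step 1: [-3]
Step 2: [3]
Step 3: [-3]
Step 4: [3]
Step 5: [-3]
Step 6: [3]
Step 7: [3, 3]
Step 8: [1]
Step 9: [1, 1]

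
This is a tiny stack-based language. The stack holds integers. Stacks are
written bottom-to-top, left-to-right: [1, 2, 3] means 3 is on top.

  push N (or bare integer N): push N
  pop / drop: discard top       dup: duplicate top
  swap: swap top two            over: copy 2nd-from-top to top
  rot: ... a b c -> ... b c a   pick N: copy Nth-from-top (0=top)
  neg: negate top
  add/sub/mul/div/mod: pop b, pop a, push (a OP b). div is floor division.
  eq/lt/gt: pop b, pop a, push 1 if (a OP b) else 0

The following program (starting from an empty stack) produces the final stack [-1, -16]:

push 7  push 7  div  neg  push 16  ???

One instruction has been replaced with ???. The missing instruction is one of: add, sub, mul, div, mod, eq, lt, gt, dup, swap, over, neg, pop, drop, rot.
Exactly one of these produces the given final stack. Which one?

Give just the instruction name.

Stack before ???: [-1, 16]
Stack after ???:  [-1, -16]
The instruction that transforms [-1, 16] -> [-1, -16] is: neg

Answer: neg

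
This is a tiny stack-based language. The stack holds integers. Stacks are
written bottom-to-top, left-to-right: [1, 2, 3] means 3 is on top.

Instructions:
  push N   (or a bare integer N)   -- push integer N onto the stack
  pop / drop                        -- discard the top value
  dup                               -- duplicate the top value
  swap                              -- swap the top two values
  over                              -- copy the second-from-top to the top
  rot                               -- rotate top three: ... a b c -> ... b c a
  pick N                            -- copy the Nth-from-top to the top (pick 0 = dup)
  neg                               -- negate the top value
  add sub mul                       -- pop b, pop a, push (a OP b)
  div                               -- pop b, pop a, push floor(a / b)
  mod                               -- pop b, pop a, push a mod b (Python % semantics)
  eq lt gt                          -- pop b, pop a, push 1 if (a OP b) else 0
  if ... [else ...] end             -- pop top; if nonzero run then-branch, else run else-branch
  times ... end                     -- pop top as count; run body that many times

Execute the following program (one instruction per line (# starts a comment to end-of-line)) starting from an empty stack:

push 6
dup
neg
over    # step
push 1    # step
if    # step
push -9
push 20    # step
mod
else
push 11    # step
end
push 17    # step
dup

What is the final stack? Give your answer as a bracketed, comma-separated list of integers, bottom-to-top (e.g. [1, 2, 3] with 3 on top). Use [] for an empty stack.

Answer: [6, -6, 6, 11, 17, 17]

Derivation:
After 'push 6': [6]
After 'dup': [6, 6]
After 'neg': [6, -6]
After 'over': [6, -6, 6]
After 'push 1': [6, -6, 6, 1]
After 'if': [6, -6, 6]
After 'push -9': [6, -6, 6, -9]
After 'push 20': [6, -6, 6, -9, 20]
After 'mod': [6, -6, 6, 11]
After 'push 17': [6, -6, 6, 11, 17]
After 'dup': [6, -6, 6, 11, 17, 17]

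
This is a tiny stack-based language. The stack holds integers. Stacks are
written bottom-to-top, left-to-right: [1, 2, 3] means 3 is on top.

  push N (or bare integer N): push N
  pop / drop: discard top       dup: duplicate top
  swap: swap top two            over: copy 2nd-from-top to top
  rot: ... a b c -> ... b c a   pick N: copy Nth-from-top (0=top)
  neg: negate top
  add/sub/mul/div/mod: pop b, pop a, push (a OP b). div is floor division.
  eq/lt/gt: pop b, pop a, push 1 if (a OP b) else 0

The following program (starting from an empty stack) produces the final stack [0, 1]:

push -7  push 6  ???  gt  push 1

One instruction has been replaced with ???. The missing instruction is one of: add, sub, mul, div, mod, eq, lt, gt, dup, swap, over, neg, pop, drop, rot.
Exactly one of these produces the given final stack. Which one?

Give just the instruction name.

Answer: neg

Derivation:
Stack before ???: [-7, 6]
Stack after ???:  [-7, -6]
The instruction that transforms [-7, 6] -> [-7, -6] is: neg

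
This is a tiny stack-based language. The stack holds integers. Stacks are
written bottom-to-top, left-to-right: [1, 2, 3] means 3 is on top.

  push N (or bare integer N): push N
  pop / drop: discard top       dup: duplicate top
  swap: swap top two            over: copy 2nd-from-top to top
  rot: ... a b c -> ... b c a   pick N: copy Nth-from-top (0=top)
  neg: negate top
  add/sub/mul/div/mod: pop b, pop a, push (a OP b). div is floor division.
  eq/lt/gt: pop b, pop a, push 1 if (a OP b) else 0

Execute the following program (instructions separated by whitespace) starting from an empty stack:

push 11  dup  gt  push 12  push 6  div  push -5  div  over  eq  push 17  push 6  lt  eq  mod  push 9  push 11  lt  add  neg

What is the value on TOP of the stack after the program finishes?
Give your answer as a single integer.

Answer: -1

Derivation:
After 'push 11': [11]
After 'dup': [11, 11]
After 'gt': [0]
After 'push 12': [0, 12]
After 'push 6': [0, 12, 6]
After 'div': [0, 2]
After 'push -5': [0, 2, -5]
After 'div': [0, -1]
After 'over': [0, -1, 0]
After 'eq': [0, 0]
After 'push 17': [0, 0, 17]
After 'push 6': [0, 0, 17, 6]
After 'lt': [0, 0, 0]
After 'eq': [0, 1]
After 'mod': [0]
After 'push 9': [0, 9]
After 'push 11': [0, 9, 11]
After 'lt': [0, 1]
After 'add': [1]
After 'neg': [-1]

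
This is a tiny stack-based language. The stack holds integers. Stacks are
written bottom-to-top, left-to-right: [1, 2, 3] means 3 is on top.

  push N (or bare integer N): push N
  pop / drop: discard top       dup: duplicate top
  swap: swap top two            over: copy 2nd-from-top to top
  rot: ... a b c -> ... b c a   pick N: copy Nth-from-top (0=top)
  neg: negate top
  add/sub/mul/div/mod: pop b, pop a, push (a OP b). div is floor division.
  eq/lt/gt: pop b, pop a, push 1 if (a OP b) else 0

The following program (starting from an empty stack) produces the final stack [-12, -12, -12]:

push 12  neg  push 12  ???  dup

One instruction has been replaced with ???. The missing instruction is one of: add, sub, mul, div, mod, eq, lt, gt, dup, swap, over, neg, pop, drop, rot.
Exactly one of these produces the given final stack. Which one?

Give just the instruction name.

Answer: neg

Derivation:
Stack before ???: [-12, 12]
Stack after ???:  [-12, -12]
The instruction that transforms [-12, 12] -> [-12, -12] is: neg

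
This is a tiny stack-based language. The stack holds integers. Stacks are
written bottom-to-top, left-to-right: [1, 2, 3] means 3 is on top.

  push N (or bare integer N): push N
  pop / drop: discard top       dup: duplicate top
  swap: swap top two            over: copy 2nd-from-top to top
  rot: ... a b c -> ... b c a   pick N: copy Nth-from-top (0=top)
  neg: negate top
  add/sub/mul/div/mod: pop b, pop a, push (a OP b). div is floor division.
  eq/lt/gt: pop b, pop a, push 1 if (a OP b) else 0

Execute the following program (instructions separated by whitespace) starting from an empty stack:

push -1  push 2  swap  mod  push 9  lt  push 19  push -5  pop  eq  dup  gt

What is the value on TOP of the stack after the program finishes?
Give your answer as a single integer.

After 'push -1': [-1]
After 'push 2': [-1, 2]
After 'swap': [2, -1]
After 'mod': [0]
After 'push 9': [0, 9]
After 'lt': [1]
After 'push 19': [1, 19]
After 'push -5': [1, 19, -5]
After 'pop': [1, 19]
After 'eq': [0]
After 'dup': [0, 0]
After 'gt': [0]

Answer: 0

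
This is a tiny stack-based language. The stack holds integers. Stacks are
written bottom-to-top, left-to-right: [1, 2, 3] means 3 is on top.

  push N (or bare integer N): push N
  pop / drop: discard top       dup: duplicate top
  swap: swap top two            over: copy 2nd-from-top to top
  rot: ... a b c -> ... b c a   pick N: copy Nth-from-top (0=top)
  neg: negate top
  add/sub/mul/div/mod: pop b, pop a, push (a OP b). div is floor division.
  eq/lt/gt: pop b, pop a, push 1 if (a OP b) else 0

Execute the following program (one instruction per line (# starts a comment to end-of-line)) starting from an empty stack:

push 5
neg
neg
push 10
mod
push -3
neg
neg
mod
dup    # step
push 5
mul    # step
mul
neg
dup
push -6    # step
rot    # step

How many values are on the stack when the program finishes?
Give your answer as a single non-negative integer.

Answer: 3

Derivation:
After 'push 5': stack = [5] (depth 1)
After 'neg': stack = [-5] (depth 1)
After 'neg': stack = [5] (depth 1)
After 'push 10': stack = [5, 10] (depth 2)
After 'mod': stack = [5] (depth 1)
After 'push -3': stack = [5, -3] (depth 2)
After 'neg': stack = [5, 3] (depth 2)
After 'neg': stack = [5, -3] (depth 2)
After 'mod': stack = [-1] (depth 1)
After 'dup': stack = [-1, -1] (depth 2)
After 'push 5': stack = [-1, -1, 5] (depth 3)
After 'mul': stack = [-1, -5] (depth 2)
After 'mul': stack = [5] (depth 1)
After 'neg': stack = [-5] (depth 1)
After 'dup': stack = [-5, -5] (depth 2)
After 'push -6': stack = [-5, -5, -6] (depth 3)
After 'rot': stack = [-5, -6, -5] (depth 3)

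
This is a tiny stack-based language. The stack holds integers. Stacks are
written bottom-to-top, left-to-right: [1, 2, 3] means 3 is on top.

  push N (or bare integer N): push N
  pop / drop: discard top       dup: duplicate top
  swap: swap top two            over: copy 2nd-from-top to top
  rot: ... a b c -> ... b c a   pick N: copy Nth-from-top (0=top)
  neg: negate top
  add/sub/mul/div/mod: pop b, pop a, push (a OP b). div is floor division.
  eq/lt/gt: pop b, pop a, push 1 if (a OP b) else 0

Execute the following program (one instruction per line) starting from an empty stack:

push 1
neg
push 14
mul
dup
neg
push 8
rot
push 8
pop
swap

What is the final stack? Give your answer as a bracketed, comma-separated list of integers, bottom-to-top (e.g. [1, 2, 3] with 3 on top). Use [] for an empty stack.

After 'push 1': [1]
After 'neg': [-1]
After 'push 14': [-1, 14]
After 'mul': [-14]
After 'dup': [-14, -14]
After 'neg': [-14, 14]
After 'push 8': [-14, 14, 8]
After 'rot': [14, 8, -14]
After 'push 8': [14, 8, -14, 8]
After 'pop': [14, 8, -14]
After 'swap': [14, -14, 8]

Answer: [14, -14, 8]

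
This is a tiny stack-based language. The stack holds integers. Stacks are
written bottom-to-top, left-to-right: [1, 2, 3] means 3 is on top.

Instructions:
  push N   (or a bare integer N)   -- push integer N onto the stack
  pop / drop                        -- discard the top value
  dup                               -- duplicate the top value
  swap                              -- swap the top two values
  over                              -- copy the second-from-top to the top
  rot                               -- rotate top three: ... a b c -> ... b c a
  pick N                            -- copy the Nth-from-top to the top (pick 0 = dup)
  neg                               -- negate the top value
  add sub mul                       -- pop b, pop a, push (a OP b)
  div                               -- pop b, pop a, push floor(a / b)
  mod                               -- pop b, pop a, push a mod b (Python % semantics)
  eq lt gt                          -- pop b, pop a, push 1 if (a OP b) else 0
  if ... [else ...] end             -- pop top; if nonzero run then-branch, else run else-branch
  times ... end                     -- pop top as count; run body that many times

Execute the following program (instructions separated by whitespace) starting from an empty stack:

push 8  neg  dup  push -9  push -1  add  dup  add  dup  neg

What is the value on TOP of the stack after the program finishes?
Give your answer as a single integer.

Answer: 20

Derivation:
After 'push 8': [8]
After 'neg': [-8]
After 'dup': [-8, -8]
After 'push -9': [-8, -8, -9]
After 'push -1': [-8, -8, -9, -1]
After 'add': [-8, -8, -10]
After 'dup': [-8, -8, -10, -10]
After 'add': [-8, -8, -20]
After 'dup': [-8, -8, -20, -20]
After 'neg': [-8, -8, -20, 20]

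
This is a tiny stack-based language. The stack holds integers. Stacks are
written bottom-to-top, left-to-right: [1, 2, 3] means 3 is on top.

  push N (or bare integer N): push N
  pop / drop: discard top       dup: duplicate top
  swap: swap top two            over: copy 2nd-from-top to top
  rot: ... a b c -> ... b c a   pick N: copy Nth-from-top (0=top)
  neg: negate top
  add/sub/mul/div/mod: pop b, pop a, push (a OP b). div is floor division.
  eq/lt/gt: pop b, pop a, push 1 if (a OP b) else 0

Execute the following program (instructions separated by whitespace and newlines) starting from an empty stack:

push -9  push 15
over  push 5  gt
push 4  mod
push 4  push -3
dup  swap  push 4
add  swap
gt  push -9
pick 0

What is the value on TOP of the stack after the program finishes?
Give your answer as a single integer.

Answer: -9

Derivation:
After 'push -9': [-9]
After 'push 15': [-9, 15]
After 'over': [-9, 15, -9]
After 'push 5': [-9, 15, -9, 5]
After 'gt': [-9, 15, 0]
After 'push 4': [-9, 15, 0, 4]
After 'mod': [-9, 15, 0]
After 'push 4': [-9, 15, 0, 4]
After 'push -3': [-9, 15, 0, 4, -3]
After 'dup': [-9, 15, 0, 4, -3, -3]
After 'swap': [-9, 15, 0, 4, -3, -3]
After 'push 4': [-9, 15, 0, 4, -3, -3, 4]
After 'add': [-9, 15, 0, 4, -3, 1]
After 'swap': [-9, 15, 0, 4, 1, -3]
After 'gt': [-9, 15, 0, 4, 1]
After 'push -9': [-9, 15, 0, 4, 1, -9]
After 'pick 0': [-9, 15, 0, 4, 1, -9, -9]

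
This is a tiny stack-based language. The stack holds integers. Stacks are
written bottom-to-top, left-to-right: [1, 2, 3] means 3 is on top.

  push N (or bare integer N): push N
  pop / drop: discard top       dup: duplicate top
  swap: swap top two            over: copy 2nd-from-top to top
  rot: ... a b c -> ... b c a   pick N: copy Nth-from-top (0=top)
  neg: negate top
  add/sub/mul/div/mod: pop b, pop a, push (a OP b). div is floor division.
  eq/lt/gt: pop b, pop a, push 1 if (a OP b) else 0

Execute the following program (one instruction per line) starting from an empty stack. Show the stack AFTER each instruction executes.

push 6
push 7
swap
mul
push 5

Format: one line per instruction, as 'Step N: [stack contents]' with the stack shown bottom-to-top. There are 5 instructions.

Step 1: [6]
Step 2: [6, 7]
Step 3: [7, 6]
Step 4: [42]
Step 5: [42, 5]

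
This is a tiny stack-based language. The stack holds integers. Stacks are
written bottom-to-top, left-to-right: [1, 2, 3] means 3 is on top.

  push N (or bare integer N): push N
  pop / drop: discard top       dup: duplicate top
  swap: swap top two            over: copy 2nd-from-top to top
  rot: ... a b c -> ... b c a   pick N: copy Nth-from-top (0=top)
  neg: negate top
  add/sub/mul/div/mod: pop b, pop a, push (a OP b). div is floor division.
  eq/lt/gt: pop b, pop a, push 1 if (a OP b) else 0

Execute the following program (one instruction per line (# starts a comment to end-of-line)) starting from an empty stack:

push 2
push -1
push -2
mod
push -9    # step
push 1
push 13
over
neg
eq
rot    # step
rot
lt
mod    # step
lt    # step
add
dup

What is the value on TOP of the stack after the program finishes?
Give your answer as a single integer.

Answer: 3

Derivation:
After 'push 2': [2]
After 'push -1': [2, -1]
After 'push -2': [2, -1, -2]
After 'mod': [2, -1]
After 'push -9': [2, -1, -9]
After 'push 1': [2, -1, -9, 1]
After 'push 13': [2, -1, -9, 1, 13]
After 'over': [2, -1, -9, 1, 13, 1]
After 'neg': [2, -1, -9, 1, 13, -1]
After 'eq': [2, -1, -9, 1, 0]
After 'rot': [2, -1, 1, 0, -9]
After 'rot': [2, -1, 0, -9, 1]
After 'lt': [2, -1, 0, 1]
After 'mod': [2, -1, 0]
After 'lt': [2, 1]
After 'add': [3]
After 'dup': [3, 3]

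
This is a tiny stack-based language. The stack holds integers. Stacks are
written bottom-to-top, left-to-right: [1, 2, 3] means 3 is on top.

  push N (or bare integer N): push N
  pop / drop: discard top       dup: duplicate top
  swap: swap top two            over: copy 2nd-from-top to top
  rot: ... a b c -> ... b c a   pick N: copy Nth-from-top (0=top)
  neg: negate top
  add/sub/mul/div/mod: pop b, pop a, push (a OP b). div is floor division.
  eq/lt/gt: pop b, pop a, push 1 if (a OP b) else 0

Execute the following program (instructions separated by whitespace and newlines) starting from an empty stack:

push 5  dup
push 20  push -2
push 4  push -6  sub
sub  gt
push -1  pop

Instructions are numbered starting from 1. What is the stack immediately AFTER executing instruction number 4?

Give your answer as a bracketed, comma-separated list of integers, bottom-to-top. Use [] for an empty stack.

Answer: [5, 5, 20, -2]

Derivation:
Step 1 ('push 5'): [5]
Step 2 ('dup'): [5, 5]
Step 3 ('push 20'): [5, 5, 20]
Step 4 ('push -2'): [5, 5, 20, -2]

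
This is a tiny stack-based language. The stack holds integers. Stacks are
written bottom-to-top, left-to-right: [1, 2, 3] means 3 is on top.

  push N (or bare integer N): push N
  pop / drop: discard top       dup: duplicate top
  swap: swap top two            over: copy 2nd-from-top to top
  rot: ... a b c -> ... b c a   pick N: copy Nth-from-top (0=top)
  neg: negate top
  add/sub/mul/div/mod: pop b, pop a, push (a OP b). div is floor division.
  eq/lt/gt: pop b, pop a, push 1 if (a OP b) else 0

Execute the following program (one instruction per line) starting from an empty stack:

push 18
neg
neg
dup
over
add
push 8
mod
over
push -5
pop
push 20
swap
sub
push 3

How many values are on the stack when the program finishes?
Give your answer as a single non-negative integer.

Answer: 4

Derivation:
After 'push 18': stack = [18] (depth 1)
After 'neg': stack = [-18] (depth 1)
After 'neg': stack = [18] (depth 1)
After 'dup': stack = [18, 18] (depth 2)
After 'over': stack = [18, 18, 18] (depth 3)
After 'add': stack = [18, 36] (depth 2)
After 'push 8': stack = [18, 36, 8] (depth 3)
After 'mod': stack = [18, 4] (depth 2)
After 'over': stack = [18, 4, 18] (depth 3)
After 'push -5': stack = [18, 4, 18, -5] (depth 4)
After 'pop': stack = [18, 4, 18] (depth 3)
After 'push 20': stack = [18, 4, 18, 20] (depth 4)
After 'swap': stack = [18, 4, 20, 18] (depth 4)
After 'sub': stack = [18, 4, 2] (depth 3)
After 'push 3': stack = [18, 4, 2, 3] (depth 4)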